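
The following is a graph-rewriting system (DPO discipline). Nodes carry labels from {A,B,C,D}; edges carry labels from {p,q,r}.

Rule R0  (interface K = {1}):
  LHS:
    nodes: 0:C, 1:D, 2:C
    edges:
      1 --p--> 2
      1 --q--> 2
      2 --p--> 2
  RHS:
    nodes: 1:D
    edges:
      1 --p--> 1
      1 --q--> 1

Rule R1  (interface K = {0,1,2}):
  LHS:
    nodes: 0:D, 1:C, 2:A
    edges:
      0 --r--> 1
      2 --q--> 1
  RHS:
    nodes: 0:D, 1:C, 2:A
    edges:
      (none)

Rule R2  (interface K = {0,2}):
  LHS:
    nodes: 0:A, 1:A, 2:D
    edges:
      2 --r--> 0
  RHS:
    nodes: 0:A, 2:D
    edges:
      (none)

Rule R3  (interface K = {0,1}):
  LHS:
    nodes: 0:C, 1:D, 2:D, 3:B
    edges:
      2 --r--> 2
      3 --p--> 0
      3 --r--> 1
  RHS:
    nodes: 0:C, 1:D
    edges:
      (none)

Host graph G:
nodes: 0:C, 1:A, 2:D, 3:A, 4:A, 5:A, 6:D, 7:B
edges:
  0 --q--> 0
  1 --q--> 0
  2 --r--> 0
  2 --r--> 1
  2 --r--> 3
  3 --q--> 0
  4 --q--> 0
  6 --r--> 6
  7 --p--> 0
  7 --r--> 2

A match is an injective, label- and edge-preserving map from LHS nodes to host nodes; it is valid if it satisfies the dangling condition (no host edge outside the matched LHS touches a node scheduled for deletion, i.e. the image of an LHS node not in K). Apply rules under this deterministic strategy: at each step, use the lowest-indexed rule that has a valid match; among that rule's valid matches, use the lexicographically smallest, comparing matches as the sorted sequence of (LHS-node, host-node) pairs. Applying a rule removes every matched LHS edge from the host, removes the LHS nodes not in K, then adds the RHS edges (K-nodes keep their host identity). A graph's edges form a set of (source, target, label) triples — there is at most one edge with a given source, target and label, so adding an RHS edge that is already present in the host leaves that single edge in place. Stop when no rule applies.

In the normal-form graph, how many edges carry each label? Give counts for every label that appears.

Answer: q:3

Rewrite trace:
[0] host  ⇒  8 nodes, 10 edges  {0-q->0 1-q->0 2-r->0 2-r->1 2-r->3 3-q->0 4-q->0 6-r->6 7-p->0 7-r->2}
[1] R1 @ {0↦2, 1↦0, 2↦1}  ⇒  8 nodes, 8 edges  {0-q->0 2-r->1 2-r->3 3-q->0 4-q->0 6-r->6 7-p->0 7-r->2}
[2] R2 @ {0↦1, 1↦5, 2↦2}  ⇒  7 nodes, 7 edges  {0-q->0 2-r->3 3-q->0 4-q->0 6-r->6 7-p->0 7-r->2}
[3] R2 @ {0↦3, 1↦1, 2↦2}  ⇒  6 nodes, 6 edges  {0-q->0 3-q->0 4-q->0 6-r->6 7-p->0 7-r->2}
[4] R3 @ {0↦0, 1↦2, 2↦6, 3↦7}  ⇒  4 nodes, 3 edges  {0-q->0 3-q->0 4-q->0}
normal form: no rule applies after step 4
NF edges: [(0, 0, 'q'), (3, 0, 'q'), (4, 0, 'q')]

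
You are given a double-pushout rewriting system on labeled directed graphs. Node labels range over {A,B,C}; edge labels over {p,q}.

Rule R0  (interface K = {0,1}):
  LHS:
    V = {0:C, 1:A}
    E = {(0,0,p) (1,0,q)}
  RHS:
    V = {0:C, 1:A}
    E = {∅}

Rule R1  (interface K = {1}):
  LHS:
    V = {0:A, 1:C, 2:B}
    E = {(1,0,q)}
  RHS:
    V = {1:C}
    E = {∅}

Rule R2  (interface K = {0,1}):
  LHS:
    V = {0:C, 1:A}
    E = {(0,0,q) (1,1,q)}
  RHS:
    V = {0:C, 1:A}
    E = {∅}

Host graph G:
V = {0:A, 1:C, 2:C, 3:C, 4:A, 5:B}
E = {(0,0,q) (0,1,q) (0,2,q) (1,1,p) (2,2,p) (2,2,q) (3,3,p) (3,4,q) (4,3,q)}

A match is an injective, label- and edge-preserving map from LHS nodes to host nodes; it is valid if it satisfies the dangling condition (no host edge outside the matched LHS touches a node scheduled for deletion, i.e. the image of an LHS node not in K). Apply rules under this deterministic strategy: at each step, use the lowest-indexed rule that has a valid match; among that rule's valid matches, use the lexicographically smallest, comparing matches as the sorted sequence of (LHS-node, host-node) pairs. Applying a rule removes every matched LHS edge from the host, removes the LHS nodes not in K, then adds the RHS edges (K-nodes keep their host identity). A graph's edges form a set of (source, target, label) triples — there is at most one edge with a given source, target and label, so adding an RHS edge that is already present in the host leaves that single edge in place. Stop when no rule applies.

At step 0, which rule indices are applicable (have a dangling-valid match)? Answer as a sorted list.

Answer: [R0,R2]

Rewrite trace:
R0: 3 valid matches — {0↦1, 1↦0}, {0↦2, 1↦0}, {0↦3, 1↦4}
R1: no valid match — 1 raw match, all fail dangling condition
R2: 1 valid match — {0↦2, 1↦0}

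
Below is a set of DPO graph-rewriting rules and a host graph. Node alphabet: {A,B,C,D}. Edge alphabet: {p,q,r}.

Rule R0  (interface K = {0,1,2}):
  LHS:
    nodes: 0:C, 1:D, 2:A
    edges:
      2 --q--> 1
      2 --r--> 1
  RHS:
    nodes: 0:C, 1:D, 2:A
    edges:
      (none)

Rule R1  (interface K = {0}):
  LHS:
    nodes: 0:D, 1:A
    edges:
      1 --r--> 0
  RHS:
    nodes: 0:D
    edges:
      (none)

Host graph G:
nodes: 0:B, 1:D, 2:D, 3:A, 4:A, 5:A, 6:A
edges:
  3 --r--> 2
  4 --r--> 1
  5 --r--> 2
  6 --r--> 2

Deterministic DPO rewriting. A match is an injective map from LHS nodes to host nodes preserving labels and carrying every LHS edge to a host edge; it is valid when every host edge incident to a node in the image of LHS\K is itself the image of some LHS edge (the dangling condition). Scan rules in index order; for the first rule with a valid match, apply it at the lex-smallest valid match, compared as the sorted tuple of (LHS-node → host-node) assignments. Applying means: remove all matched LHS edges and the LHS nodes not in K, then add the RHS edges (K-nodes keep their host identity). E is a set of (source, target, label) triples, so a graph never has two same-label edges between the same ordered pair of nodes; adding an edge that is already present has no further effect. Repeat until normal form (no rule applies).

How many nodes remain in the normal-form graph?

initial: |V|=7 |E|=4  E = 3-r->2 4-r->1 5-r->2 6-r->2
step 1: apply R1 at {0↦1, 1↦4}  → |V|=6 |E|=3  E = 3-r->2 5-r->2 6-r->2
step 2: apply R1 at {0↦2, 1↦3}  → |V|=5 |E|=2  E = 5-r->2 6-r->2
step 3: apply R1 at {0↦2, 1↦5}  → |V|=4 |E|=1  E = 6-r->2
step 4: apply R1 at {0↦2, 1↦6}  → |V|=3 |E|=0  E = ∅
halt: no rule applies after step 4
NF nodes: {0:B, 1:D, 2:D}

Answer: 3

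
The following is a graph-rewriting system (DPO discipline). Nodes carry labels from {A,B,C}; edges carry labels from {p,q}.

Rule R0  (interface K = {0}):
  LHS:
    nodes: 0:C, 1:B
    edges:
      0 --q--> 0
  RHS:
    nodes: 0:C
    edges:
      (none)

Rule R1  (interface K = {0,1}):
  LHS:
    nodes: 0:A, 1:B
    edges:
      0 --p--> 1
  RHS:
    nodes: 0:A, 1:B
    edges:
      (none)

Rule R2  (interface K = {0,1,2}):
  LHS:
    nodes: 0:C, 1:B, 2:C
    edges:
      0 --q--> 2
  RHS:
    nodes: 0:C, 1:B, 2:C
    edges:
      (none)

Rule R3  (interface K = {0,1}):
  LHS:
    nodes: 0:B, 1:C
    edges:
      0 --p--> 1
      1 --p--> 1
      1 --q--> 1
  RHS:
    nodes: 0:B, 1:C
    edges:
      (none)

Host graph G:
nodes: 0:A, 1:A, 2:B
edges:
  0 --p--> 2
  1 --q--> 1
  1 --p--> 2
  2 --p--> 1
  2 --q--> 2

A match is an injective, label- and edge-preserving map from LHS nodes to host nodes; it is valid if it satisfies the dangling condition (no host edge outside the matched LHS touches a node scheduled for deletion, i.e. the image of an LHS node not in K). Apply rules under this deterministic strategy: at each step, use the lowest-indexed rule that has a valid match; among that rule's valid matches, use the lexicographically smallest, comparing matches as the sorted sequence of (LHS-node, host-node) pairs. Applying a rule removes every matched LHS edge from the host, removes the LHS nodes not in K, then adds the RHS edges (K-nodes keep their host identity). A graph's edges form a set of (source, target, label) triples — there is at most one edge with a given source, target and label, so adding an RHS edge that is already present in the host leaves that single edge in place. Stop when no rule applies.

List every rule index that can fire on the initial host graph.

Answer: [R1]

Steps:
R0: no valid match — LHS pattern not found
R1: 2 valid matches — {0↦0, 1↦2}, {0↦1, 1↦2}
R2: no valid match — LHS pattern not found
R3: no valid match — LHS pattern not found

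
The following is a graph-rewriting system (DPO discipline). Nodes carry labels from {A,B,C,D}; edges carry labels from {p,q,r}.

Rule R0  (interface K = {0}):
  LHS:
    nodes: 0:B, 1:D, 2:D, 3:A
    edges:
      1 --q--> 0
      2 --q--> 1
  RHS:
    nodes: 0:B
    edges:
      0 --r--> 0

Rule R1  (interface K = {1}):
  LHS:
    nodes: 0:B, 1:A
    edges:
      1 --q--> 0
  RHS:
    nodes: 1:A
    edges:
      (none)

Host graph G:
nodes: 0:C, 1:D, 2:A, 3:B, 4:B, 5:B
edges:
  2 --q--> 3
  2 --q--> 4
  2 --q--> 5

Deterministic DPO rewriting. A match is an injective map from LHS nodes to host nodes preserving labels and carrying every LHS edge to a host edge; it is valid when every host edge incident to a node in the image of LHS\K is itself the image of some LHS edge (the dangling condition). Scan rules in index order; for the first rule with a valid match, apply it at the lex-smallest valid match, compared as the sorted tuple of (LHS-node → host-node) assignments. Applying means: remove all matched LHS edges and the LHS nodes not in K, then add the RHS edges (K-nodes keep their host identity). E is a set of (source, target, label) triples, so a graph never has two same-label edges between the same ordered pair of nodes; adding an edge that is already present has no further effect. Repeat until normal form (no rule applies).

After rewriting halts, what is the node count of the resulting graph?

Answer: 3

Derivation:
start.  V:6 E:3  edges: 2-q->3 2-q->4 2-q->5
1. fire R1 via {0↦3, 1↦2}  →  V:5 E:2  edges: 2-q->4 2-q->5
2. fire R1 via {0↦4, 1↦2}  →  V:4 E:1  edges: 2-q->5
3. fire R1 via {0↦5, 1↦2}  →  V:3 E:0  edges: ∅
halt: no rule applies after step 3
NF nodes: {0:C, 1:D, 2:A}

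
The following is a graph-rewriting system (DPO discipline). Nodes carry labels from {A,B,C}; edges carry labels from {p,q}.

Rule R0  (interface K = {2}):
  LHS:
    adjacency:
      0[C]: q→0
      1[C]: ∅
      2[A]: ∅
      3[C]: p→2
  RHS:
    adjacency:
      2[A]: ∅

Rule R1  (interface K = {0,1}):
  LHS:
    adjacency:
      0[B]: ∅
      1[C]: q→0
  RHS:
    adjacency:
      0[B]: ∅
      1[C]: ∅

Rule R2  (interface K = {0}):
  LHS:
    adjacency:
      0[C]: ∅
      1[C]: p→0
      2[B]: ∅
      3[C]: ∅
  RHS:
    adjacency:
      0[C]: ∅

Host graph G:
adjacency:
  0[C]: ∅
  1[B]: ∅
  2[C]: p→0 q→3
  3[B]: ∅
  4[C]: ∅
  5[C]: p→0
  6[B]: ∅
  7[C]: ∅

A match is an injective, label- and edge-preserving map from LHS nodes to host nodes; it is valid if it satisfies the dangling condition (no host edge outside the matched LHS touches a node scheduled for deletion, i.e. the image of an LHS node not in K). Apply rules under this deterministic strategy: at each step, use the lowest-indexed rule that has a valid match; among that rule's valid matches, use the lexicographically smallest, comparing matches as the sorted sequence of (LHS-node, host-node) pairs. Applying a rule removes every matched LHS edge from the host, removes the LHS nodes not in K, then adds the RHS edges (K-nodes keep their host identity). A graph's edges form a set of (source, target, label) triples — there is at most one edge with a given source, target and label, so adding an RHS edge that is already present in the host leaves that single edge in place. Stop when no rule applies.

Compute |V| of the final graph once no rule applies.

Answer: 2

Rewrite trace:
[0] host  ⇒  8 nodes, 3 edges  {2-p->0 2-q->3 5-p->0}
[1] R1 @ {0↦3, 1↦2}  ⇒  8 nodes, 2 edges  {2-p->0 5-p->0}
[2] R2 @ {0↦0, 1↦2, 2↦1, 3↦4}  ⇒  5 nodes, 1 edges  {5-p->0}
[3] R2 @ {0↦0, 1↦5, 2↦3, 3↦7}  ⇒  2 nodes, 0 edges  {∅}
final graph: no rule applies after step 3
NF nodes: {0:C, 6:B}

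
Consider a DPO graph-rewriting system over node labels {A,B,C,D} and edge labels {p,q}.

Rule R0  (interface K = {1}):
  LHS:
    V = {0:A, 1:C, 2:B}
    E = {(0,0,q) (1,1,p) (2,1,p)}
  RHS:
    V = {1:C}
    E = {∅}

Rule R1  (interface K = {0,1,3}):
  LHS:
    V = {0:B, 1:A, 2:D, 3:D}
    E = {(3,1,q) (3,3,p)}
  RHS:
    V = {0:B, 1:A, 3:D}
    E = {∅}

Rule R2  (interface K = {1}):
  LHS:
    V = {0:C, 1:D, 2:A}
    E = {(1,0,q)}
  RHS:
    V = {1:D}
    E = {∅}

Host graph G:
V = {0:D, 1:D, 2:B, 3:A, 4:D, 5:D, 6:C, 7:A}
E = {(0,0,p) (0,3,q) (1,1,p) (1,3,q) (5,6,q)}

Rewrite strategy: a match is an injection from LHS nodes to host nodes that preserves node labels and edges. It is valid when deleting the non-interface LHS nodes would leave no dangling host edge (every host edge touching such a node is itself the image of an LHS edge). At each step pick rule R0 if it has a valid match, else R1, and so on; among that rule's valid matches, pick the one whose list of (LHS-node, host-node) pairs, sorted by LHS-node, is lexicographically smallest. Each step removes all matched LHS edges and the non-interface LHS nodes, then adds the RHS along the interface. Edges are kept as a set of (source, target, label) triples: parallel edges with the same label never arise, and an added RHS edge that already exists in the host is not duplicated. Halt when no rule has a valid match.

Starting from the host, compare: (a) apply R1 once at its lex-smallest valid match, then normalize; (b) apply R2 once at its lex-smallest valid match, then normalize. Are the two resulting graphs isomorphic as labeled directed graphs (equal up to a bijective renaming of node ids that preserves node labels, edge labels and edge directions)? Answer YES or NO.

Answer: YES

Rewrite trace:
branch R1-first: apply at {0↦2, 1↦3, 2↦4, 3↦0} → |E|=3, then 2 more step(s) → NF |V|=4 |E|=0 V={1:D, 2:B, 5:D, 7:A} E=∅
branch R2-first: apply at {0↦6, 1↦5, 2↦7} → |E|=4, then 2 more step(s) → NF |V|=4 |E|=0 V={1:D, 2:B, 3:A, 5:D} E=∅
graphs isomorphic (equal up to label-preserving node renaming)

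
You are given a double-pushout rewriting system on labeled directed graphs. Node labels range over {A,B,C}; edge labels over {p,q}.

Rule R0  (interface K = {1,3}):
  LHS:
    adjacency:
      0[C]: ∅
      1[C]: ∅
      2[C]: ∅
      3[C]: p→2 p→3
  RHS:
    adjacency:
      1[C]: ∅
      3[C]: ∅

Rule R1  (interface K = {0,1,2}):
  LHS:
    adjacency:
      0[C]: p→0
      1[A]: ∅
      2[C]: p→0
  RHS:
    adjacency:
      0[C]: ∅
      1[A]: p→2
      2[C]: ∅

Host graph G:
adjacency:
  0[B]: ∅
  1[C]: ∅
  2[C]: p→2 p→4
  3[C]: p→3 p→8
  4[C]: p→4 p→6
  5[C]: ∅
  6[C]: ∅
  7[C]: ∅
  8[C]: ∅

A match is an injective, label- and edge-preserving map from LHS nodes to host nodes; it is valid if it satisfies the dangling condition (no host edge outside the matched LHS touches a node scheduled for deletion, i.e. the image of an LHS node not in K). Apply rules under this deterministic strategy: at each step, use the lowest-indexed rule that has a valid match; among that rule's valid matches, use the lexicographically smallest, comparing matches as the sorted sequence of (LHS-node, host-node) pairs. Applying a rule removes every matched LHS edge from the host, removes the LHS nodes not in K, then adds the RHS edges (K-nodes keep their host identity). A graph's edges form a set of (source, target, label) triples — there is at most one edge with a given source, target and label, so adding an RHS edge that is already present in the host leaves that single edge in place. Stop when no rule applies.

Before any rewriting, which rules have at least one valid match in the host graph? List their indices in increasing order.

Answer: [R0]

Rewrite trace:
R0: 30 valid matches — {0↦1, 1↦2, 2↦6, 3↦4}, {0↦1, 1↦2, 2↦8, 3↦3}, {0↦1, 1↦3, 2↦6, 3↦4} (+27 more)
R1: no valid match — LHS pattern not found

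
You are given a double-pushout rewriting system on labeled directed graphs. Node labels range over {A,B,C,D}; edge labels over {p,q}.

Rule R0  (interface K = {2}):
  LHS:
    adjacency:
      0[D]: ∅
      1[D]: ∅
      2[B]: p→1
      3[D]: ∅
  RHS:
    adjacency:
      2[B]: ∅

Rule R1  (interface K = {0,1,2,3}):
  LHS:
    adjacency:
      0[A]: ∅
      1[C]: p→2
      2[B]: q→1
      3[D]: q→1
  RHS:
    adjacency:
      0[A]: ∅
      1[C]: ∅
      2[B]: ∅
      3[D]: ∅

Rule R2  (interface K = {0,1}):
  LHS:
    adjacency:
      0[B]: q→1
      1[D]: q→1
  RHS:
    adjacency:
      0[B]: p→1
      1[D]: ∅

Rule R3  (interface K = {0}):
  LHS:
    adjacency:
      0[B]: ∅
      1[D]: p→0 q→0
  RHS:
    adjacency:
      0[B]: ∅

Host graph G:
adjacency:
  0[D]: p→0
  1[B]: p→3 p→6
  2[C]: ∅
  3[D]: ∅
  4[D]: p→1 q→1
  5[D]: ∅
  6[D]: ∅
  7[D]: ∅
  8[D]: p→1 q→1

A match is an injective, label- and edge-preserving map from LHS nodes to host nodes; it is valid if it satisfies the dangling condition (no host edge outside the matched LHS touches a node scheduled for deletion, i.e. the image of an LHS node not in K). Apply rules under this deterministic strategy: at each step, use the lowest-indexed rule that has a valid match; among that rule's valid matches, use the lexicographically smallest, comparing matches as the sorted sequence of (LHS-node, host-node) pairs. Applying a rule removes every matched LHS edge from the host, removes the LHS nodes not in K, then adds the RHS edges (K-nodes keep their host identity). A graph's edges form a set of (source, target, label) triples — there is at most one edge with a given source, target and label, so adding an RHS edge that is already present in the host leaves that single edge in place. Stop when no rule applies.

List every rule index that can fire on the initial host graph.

Answer: [R0,R3]

Rewrite trace:
R0: 4 valid matches — {0↦5, 1↦3, 2↦1, 3↦7}, {0↦5, 1↦6, 2↦1, 3↦7}, {0↦7, 1↦3, 2↦1, 3↦5} (+1 more)
R1: no valid match — LHS pattern not found
R2: no valid match — LHS pattern not found
R3: 2 valid matches — {0↦1, 1↦4}, {0↦1, 1↦8}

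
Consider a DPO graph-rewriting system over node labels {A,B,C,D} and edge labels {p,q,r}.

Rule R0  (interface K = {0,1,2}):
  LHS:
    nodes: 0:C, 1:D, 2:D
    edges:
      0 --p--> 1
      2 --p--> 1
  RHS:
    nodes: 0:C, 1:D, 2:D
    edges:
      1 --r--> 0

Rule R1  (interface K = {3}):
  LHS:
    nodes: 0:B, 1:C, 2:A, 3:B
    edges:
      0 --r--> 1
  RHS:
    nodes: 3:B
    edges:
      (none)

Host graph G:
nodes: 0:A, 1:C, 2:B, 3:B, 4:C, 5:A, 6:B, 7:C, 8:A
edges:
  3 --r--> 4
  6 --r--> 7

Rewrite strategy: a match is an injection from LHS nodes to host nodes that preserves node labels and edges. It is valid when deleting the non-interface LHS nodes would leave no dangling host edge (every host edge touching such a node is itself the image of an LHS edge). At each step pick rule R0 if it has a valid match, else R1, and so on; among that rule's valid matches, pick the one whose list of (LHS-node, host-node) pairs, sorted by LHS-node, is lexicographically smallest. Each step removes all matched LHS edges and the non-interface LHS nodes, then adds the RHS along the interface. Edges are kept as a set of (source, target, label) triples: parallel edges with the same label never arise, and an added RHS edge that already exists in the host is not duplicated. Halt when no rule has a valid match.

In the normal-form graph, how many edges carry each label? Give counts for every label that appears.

initial: |V|=9 |E|=2  E = 3-r->4 6-r->7
step 1: apply R1 at {0↦3, 1↦4, 2↦0, 3↦2}  → |V|=6 |E|=1  E = 6-r->7
step 2: apply R1 at {0↦6, 1↦7, 2↦5, 3↦2}  → |V|=3 |E|=0  E = ∅
final graph: no rule applies after step 2
NF edges: []

Answer: (no edges)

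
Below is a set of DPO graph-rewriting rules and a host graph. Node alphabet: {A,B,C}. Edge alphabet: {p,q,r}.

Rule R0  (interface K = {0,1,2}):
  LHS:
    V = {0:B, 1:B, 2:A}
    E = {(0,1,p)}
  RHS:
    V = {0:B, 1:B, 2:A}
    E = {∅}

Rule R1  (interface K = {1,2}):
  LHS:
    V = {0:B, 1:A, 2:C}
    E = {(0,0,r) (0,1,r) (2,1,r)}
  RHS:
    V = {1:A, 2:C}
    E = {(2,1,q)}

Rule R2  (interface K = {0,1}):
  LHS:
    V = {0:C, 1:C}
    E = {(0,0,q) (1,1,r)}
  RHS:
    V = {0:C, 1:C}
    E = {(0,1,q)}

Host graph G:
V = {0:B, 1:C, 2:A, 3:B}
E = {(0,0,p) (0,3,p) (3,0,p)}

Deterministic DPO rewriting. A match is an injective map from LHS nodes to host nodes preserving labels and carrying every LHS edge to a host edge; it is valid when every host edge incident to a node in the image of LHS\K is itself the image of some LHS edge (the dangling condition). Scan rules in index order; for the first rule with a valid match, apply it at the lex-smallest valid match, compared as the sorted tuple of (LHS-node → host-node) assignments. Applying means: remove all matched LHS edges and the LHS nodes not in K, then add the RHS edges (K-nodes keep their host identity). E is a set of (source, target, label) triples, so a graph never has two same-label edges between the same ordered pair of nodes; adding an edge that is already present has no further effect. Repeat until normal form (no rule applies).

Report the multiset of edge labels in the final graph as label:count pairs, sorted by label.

Answer: p:1

Derivation:
[0] host  ⇒  4 nodes, 3 edges  {0-p->0 0-p->3 3-p->0}
[1] R0 @ {0↦0, 1↦3, 2↦2}  ⇒  4 nodes, 2 edges  {0-p->0 3-p->0}
[2] R0 @ {0↦3, 1↦0, 2↦2}  ⇒  4 nodes, 1 edges  {0-p->0}
halt: no rule applies after step 2
NF edges: [(0, 0, 'p')]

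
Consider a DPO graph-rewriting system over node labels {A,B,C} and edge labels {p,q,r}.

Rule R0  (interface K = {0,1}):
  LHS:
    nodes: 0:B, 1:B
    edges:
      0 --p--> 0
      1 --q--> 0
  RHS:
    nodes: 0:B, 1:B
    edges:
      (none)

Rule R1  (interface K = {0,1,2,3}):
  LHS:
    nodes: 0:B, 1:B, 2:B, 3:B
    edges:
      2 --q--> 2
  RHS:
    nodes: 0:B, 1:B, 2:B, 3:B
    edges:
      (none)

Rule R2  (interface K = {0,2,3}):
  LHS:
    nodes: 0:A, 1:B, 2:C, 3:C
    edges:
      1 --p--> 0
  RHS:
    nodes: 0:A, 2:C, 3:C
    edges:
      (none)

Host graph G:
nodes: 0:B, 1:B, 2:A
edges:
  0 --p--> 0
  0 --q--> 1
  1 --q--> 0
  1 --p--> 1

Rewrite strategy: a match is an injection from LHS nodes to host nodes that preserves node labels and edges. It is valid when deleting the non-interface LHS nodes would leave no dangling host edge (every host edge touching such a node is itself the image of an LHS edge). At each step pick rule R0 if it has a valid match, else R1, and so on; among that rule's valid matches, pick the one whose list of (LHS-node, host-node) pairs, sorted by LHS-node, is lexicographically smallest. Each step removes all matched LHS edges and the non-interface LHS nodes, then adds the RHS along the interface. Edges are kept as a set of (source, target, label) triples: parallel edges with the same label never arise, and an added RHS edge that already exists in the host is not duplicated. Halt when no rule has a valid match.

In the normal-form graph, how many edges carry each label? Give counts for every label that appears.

Answer: (no edges)

Derivation:
[0] host  ⇒  3 nodes, 4 edges  {0-p->0 0-q->1 1-q->0 1-p->1}
[1] R0 @ {0↦0, 1↦1}  ⇒  3 nodes, 2 edges  {0-q->1 1-p->1}
[2] R0 @ {0↦1, 1↦0}  ⇒  3 nodes, 0 edges  {∅}
final graph: no rule applies after step 2
NF edges: []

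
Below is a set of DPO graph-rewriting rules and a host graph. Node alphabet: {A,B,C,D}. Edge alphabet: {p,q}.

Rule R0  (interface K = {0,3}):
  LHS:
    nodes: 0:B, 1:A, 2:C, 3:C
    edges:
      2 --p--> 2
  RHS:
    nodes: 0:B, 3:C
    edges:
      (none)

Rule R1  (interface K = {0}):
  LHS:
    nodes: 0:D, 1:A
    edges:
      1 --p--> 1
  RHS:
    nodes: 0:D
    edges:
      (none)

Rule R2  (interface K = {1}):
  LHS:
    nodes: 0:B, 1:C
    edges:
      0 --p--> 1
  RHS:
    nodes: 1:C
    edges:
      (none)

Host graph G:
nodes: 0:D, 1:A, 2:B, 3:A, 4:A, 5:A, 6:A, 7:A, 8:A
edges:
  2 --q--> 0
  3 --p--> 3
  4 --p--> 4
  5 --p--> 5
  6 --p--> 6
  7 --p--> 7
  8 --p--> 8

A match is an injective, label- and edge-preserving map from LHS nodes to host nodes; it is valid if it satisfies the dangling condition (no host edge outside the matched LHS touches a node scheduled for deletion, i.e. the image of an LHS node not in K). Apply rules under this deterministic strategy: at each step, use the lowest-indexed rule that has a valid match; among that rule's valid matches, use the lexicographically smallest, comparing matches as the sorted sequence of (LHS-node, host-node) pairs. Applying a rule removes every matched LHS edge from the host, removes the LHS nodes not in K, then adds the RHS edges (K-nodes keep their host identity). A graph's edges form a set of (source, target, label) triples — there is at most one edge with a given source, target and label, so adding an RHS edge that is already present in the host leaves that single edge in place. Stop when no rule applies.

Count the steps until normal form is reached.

Answer: 6

Rewrite trace:
initial: |V|=9 |E|=7  E = 2-q->0 3-p->3 4-p->4 5-p->5 6-p->6 7-p->7 8-p->8
step 1: apply R1 at {0↦0, 1↦3}  → |V|=8 |E|=6  E = 2-q->0 4-p->4 5-p->5 6-p->6 7-p->7 8-p->8
step 2: apply R1 at {0↦0, 1↦4}  → |V|=7 |E|=5  E = 2-q->0 5-p->5 6-p->6 7-p->7 8-p->8
step 3: apply R1 at {0↦0, 1↦5}  → |V|=6 |E|=4  E = 2-q->0 6-p->6 7-p->7 8-p->8
step 4: apply R1 at {0↦0, 1↦6}  → |V|=5 |E|=3  E = 2-q->0 7-p->7 8-p->8
step 5: apply R1 at {0↦0, 1↦7}  → |V|=4 |E|=2  E = 2-q->0 8-p->8
step 6: apply R1 at {0↦0, 1↦8}  → |V|=3 |E|=1  E = 2-q->0
normal form: no rule applies after step 6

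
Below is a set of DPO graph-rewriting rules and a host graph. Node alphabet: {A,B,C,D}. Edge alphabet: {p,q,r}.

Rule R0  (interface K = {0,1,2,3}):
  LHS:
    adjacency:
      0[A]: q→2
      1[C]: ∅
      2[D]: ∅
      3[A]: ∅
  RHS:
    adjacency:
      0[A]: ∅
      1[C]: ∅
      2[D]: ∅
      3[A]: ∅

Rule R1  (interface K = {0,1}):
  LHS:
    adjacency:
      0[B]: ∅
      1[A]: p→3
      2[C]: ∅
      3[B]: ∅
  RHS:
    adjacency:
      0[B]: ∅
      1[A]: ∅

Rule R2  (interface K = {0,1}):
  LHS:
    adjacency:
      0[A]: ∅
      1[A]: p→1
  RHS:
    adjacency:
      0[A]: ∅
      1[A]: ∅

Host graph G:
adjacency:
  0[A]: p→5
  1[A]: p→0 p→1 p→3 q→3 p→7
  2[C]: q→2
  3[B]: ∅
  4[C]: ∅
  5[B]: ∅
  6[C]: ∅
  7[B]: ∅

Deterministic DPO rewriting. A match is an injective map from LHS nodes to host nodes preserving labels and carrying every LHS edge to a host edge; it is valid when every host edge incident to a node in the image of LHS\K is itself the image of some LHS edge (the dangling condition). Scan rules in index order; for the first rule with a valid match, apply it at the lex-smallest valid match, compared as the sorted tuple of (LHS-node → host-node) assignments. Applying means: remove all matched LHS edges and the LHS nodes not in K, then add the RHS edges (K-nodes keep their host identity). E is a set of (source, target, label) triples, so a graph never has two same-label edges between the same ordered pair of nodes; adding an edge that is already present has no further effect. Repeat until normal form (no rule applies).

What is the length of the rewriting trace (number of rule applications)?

initial: |V|=8 |E|=7  E = 0-p->5 1-p->0 1-p->1 1-p->3 1-q->3 1-p->7 2-q->2
step 1: apply R1 at {0↦3, 1↦0, 2↦4, 3↦5}  → |V|=6 |E|=6  E = 1-p->0 1-p->1 1-p->3 1-q->3 1-p->7 2-q->2
step 2: apply R1 at {0↦3, 1↦1, 2↦6, 3↦7}  → |V|=4 |E|=5  E = 1-p->0 1-p->1 1-p->3 1-q->3 2-q->2
step 3: apply R2 at {0↦0, 1↦1}  → |V|=4 |E|=4  E = 1-p->0 1-p->3 1-q->3 2-q->2
normal form: no rule applies after step 3

Answer: 3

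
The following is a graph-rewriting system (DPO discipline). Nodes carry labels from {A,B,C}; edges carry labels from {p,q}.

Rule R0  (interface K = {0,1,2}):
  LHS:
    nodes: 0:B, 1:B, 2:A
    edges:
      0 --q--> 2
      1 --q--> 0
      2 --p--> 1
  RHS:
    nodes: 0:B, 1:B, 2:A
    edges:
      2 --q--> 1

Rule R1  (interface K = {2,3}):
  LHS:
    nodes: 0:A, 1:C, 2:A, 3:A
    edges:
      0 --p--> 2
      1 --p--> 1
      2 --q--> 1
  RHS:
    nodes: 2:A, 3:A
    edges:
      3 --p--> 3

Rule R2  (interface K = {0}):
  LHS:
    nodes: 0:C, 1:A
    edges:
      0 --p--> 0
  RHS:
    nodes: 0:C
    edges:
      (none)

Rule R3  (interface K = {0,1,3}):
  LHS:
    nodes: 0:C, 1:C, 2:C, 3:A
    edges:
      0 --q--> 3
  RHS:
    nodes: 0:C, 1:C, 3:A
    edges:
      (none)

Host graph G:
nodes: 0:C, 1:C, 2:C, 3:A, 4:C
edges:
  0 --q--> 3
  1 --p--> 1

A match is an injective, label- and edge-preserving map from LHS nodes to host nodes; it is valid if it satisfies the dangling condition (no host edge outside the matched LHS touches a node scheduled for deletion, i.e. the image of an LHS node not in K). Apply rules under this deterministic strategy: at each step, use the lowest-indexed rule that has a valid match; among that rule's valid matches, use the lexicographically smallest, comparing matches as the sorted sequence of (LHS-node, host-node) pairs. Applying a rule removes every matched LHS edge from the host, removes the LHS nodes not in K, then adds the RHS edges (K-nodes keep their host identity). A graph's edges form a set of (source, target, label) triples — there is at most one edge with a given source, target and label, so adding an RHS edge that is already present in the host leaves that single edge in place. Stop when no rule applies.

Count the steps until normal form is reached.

initial: |V|=5 |E|=2  E = 0-q->3 1-p->1
step 1: apply R3 at {0↦0, 1↦1, 2↦2, 3↦3}  → |V|=4 |E|=1  E = 1-p->1
step 2: apply R2 at {0↦1, 1↦3}  → |V|=3 |E|=0  E = ∅
halt: no rule applies after step 2

Answer: 2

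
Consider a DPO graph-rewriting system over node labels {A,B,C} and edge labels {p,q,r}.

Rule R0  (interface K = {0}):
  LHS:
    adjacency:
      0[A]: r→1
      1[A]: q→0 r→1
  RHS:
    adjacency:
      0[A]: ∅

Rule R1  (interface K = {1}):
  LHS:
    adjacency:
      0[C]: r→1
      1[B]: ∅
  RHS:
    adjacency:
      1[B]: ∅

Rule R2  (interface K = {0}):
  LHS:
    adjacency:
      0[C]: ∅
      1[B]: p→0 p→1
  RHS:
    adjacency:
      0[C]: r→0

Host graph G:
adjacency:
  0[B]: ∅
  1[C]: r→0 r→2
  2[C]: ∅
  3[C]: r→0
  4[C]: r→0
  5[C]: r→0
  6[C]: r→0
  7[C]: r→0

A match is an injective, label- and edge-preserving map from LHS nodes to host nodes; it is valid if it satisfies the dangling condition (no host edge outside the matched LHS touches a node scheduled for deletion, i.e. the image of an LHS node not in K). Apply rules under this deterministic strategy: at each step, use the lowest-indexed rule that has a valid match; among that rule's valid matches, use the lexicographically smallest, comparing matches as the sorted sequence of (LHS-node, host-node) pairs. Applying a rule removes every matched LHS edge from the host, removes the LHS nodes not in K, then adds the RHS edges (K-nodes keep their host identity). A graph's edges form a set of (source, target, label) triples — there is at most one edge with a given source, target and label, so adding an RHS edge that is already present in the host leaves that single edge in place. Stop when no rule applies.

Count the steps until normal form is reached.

Answer: 5

Rewrite trace:
initial: |V|=8 |E|=7  E = 1-r->0 1-r->2 3-r->0 4-r->0 5-r->0 6-r->0 7-r->0
step 1: apply R1 at {0↦3, 1↦0}  → |V|=7 |E|=6  E = 1-r->0 1-r->2 4-r->0 5-r->0 6-r->0 7-r->0
step 2: apply R1 at {0↦4, 1↦0}  → |V|=6 |E|=5  E = 1-r->0 1-r->2 5-r->0 6-r->0 7-r->0
step 3: apply R1 at {0↦5, 1↦0}  → |V|=5 |E|=4  E = 1-r->0 1-r->2 6-r->0 7-r->0
step 4: apply R1 at {0↦6, 1↦0}  → |V|=4 |E|=3  E = 1-r->0 1-r->2 7-r->0
step 5: apply R1 at {0↦7, 1↦0}  → |V|=3 |E|=2  E = 1-r->0 1-r->2
final graph: no rule applies after step 5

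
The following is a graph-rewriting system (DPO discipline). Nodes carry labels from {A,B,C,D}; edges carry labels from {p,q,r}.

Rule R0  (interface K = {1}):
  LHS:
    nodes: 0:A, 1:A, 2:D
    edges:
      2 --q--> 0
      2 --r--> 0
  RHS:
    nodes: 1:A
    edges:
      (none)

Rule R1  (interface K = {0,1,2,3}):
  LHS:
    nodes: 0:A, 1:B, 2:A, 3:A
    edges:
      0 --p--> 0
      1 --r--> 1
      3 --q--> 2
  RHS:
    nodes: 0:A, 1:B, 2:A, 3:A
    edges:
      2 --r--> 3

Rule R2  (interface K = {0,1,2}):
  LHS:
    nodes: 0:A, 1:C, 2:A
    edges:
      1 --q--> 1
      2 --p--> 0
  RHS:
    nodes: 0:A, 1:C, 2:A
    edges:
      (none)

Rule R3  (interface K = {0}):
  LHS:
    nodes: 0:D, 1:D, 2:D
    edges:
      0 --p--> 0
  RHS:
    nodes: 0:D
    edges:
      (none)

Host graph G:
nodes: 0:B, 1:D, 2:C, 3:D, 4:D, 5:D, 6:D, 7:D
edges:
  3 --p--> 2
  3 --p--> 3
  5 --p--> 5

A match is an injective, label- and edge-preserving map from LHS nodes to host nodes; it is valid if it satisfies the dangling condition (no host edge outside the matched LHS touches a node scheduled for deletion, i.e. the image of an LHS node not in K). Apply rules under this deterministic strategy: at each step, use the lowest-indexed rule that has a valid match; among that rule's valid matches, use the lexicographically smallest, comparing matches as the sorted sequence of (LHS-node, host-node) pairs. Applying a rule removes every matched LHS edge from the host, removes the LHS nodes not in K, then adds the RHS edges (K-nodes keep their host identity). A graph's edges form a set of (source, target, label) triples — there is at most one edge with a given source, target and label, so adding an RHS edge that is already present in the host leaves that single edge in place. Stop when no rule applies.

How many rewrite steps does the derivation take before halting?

initial: |V|=8 |E|=3  E = 3-p->2 3-p->3 5-p->5
step 1: apply R3 at {0↦3, 1↦1, 2↦4}  → |V|=6 |E|=2  E = 3-p->2 5-p->5
step 2: apply R3 at {0↦5, 1↦6, 2↦7}  → |V|=4 |E|=1  E = 3-p->2
halt: no rule applies after step 2

Answer: 2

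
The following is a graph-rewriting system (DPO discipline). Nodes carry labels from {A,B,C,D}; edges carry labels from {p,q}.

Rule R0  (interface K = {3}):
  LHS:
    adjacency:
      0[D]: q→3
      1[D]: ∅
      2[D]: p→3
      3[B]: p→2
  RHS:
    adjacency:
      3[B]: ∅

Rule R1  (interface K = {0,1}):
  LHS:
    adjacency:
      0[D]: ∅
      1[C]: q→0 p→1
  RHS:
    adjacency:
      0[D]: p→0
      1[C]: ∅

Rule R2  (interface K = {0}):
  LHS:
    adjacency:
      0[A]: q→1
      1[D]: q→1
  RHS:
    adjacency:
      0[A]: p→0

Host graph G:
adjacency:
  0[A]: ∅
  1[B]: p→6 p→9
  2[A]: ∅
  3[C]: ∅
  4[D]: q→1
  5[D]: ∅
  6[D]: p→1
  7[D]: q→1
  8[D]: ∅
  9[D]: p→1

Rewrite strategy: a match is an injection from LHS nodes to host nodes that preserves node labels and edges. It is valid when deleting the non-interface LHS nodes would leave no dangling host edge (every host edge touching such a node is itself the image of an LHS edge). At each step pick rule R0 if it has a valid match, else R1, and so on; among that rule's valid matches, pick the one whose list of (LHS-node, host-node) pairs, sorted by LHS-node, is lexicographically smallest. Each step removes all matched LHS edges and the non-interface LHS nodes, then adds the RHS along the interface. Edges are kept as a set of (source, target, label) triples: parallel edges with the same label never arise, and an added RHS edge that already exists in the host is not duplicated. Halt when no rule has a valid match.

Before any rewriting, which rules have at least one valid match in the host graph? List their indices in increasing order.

Answer: [R0]

Rewrite trace:
R0: 8 valid matches — {0↦4, 1↦5, 2↦6, 3↦1}, {0↦4, 1↦5, 2↦9, 3↦1}, {0↦4, 1↦8, 2↦6, 3↦1} (+5 more)
R1: no valid match — LHS pattern not found
R2: no valid match — LHS pattern not found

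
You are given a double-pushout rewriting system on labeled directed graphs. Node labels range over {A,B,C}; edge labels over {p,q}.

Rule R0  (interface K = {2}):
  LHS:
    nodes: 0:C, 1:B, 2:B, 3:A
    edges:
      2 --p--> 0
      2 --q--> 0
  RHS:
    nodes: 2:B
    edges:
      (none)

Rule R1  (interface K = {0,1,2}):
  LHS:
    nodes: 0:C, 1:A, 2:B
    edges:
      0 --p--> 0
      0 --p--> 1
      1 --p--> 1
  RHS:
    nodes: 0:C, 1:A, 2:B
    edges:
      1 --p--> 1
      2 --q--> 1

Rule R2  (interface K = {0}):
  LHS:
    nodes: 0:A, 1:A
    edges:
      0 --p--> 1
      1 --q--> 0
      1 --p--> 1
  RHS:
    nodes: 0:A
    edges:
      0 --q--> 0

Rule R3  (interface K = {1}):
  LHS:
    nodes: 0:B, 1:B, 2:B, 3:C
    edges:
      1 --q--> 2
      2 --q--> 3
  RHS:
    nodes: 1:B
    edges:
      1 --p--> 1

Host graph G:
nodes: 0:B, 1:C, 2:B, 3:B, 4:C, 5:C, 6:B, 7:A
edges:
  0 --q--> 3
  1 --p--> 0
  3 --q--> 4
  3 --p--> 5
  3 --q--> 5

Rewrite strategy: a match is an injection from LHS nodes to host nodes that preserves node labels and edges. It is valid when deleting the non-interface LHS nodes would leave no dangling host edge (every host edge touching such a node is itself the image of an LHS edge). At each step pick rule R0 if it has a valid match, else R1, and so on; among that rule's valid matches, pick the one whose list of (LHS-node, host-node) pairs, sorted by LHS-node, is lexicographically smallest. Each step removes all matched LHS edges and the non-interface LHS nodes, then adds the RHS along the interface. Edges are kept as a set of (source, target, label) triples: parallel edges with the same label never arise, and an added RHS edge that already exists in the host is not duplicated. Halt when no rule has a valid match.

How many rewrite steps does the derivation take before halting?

Answer: 2

Rewrite trace:
[0] host  ⇒  8 nodes, 5 edges  {0-q->3 1-p->0 3-q->4 3-p->5 3-q->5}
[1] R0 @ {0↦5, 1↦2, 2↦3, 3↦7}  ⇒  5 nodes, 3 edges  {0-q->3 1-p->0 3-q->4}
[2] R3 @ {0↦6, 1↦0, 2↦3, 3↦4}  ⇒  2 nodes, 2 edges  {0-p->0 1-p->0}
normal form: no rule applies after step 2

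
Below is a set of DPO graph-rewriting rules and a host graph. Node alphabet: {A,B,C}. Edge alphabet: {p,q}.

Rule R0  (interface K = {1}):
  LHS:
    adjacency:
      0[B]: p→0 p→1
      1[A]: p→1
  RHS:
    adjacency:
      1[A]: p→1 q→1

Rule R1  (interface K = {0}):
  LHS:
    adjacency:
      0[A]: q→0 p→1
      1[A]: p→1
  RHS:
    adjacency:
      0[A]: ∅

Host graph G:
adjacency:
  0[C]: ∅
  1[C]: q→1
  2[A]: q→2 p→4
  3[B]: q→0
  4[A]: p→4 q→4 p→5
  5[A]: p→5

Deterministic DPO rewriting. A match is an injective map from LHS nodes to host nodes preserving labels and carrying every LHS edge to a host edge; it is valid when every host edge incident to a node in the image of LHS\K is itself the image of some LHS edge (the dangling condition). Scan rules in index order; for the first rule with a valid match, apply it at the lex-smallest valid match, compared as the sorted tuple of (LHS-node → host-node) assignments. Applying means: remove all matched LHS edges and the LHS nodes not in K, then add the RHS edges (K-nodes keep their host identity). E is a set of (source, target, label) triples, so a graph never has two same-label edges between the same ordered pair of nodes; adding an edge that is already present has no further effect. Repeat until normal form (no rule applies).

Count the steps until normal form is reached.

Answer: 2

Rewrite trace:
initial: |V|=6 |E|=8  E = 1-q->1 2-q->2 2-p->4 3-q->0 4-p->4 4-q->4 4-p->5 5-p->5
step 1: apply R1 at {0↦4, 1↦5}  → |V|=5 |E|=5  E = 1-q->1 2-q->2 2-p->4 3-q->0 4-p->4
step 2: apply R1 at {0↦2, 1↦4}  → |V|=4 |E|=2  E = 1-q->1 3-q->0
halt: no rule applies after step 2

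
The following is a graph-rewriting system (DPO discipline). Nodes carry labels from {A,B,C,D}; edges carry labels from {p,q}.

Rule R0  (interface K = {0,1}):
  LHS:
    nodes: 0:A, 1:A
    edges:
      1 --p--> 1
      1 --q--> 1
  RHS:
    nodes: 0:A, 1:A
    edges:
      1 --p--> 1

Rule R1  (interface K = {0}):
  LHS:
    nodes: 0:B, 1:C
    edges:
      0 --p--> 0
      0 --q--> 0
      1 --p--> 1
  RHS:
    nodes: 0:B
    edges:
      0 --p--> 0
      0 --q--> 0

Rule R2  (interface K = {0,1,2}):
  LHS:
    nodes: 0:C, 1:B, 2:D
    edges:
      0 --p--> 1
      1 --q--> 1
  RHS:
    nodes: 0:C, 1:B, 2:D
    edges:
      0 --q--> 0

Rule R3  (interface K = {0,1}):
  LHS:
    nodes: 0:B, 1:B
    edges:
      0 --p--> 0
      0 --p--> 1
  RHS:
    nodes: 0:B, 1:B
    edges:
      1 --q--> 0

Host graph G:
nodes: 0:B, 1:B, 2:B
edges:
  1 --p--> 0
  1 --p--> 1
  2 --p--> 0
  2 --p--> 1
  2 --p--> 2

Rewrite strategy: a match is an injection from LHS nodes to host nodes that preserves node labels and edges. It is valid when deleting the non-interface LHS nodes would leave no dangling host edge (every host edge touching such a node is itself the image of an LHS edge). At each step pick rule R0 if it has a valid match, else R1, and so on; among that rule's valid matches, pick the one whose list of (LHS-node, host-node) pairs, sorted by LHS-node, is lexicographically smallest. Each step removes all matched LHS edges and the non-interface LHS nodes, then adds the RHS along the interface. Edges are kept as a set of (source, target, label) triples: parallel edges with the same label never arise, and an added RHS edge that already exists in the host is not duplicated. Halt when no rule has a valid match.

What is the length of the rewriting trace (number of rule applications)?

Answer: 2

Rewrite trace:
start.  V:3 E:5  edges: 1-p->0 1-p->1 2-p->0 2-p->1 2-p->2
1. fire R3 via {0↦1, 1↦0}  →  V:3 E:4  edges: 0-q->1 2-p->0 2-p->1 2-p->2
2. fire R3 via {0↦2, 1↦0}  →  V:3 E:3  edges: 0-q->1 0-q->2 2-p->1
normal form: no rule applies after step 2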